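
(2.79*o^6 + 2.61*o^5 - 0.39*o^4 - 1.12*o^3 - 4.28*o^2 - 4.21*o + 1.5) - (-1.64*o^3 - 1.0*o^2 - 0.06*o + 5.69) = 2.79*o^6 + 2.61*o^5 - 0.39*o^4 + 0.52*o^3 - 3.28*o^2 - 4.15*o - 4.19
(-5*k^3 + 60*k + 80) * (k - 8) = -5*k^4 + 40*k^3 + 60*k^2 - 400*k - 640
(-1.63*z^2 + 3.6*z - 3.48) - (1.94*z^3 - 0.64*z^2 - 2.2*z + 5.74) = -1.94*z^3 - 0.99*z^2 + 5.8*z - 9.22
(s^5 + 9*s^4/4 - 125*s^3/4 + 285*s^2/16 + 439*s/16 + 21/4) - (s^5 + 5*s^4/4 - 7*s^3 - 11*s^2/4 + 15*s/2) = s^4 - 97*s^3/4 + 329*s^2/16 + 319*s/16 + 21/4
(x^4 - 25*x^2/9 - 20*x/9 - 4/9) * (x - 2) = x^5 - 2*x^4 - 25*x^3/9 + 10*x^2/3 + 4*x + 8/9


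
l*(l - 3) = l^2 - 3*l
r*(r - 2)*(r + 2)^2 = r^4 + 2*r^3 - 4*r^2 - 8*r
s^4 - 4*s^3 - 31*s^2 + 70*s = s*(s - 7)*(s - 2)*(s + 5)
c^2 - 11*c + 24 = (c - 8)*(c - 3)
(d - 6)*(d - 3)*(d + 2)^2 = d^4 - 5*d^3 - 14*d^2 + 36*d + 72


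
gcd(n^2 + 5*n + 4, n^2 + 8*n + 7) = n + 1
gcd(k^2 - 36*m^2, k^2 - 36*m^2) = k^2 - 36*m^2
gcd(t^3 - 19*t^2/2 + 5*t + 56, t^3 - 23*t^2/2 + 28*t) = t^2 - 23*t/2 + 28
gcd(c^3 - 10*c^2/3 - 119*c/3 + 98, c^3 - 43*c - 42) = c^2 - c - 42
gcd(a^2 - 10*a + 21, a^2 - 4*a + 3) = a - 3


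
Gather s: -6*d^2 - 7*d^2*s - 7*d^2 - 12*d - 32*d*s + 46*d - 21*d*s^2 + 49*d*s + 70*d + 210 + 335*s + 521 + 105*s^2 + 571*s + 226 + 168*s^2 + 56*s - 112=-13*d^2 + 104*d + s^2*(273 - 21*d) + s*(-7*d^2 + 17*d + 962) + 845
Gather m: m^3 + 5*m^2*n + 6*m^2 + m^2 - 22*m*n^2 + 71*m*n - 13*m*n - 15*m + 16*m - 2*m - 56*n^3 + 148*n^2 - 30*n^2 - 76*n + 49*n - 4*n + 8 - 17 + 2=m^3 + m^2*(5*n + 7) + m*(-22*n^2 + 58*n - 1) - 56*n^3 + 118*n^2 - 31*n - 7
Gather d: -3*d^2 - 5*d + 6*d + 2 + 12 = -3*d^2 + d + 14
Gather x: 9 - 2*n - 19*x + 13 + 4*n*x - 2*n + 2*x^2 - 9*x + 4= -4*n + 2*x^2 + x*(4*n - 28) + 26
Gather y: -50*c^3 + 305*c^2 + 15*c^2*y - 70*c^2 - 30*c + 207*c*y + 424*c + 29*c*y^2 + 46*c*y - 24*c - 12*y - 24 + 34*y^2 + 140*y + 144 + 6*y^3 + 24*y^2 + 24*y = -50*c^3 + 235*c^2 + 370*c + 6*y^3 + y^2*(29*c + 58) + y*(15*c^2 + 253*c + 152) + 120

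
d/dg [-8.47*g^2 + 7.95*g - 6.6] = 7.95 - 16.94*g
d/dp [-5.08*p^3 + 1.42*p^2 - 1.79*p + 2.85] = -15.24*p^2 + 2.84*p - 1.79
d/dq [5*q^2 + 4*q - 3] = 10*q + 4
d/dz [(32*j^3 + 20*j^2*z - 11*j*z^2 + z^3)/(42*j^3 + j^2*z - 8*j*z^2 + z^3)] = j*(808*j^4 - 412*j^3*z + 179*j^2*z^2 - 38*j*z^3 + 3*z^4)/(1764*j^6 + 84*j^5*z - 671*j^4*z^2 + 68*j^3*z^3 + 66*j^2*z^4 - 16*j*z^5 + z^6)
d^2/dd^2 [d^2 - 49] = 2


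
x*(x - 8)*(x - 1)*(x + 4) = x^4 - 5*x^3 - 28*x^2 + 32*x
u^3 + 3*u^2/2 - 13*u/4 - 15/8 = (u - 3/2)*(u + 1/2)*(u + 5/2)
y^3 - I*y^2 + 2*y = y*(y - 2*I)*(y + I)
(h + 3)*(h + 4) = h^2 + 7*h + 12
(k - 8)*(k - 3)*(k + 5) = k^3 - 6*k^2 - 31*k + 120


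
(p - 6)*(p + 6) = p^2 - 36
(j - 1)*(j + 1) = j^2 - 1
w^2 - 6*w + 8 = (w - 4)*(w - 2)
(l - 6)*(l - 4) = l^2 - 10*l + 24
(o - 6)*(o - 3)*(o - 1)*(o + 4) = o^4 - 6*o^3 - 13*o^2 + 90*o - 72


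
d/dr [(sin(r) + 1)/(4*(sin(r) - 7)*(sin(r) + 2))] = (-2*sin(r) + cos(r)^2 - 10)*cos(r)/(4*(sin(r) - 7)^2*(sin(r) + 2)^2)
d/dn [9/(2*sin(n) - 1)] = -18*cos(n)/(2*sin(n) - 1)^2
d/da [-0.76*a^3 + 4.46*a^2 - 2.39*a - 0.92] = -2.28*a^2 + 8.92*a - 2.39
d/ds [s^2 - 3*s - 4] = 2*s - 3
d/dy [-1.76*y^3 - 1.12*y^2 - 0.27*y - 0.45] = -5.28*y^2 - 2.24*y - 0.27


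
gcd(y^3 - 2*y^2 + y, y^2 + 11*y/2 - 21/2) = 1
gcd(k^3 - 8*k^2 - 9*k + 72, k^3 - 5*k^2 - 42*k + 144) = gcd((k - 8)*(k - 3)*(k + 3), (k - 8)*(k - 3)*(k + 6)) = k^2 - 11*k + 24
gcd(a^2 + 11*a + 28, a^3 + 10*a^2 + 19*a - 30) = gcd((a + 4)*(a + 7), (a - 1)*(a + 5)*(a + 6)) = 1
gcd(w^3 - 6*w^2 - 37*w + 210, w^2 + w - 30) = w^2 + w - 30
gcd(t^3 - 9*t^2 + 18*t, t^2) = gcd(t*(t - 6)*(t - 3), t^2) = t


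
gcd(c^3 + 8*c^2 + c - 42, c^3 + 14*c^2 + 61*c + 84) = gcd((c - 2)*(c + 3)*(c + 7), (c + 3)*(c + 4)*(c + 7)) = c^2 + 10*c + 21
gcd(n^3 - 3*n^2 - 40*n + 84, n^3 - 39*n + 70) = n - 2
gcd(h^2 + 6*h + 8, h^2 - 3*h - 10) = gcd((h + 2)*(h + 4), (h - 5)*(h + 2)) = h + 2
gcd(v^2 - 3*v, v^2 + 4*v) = v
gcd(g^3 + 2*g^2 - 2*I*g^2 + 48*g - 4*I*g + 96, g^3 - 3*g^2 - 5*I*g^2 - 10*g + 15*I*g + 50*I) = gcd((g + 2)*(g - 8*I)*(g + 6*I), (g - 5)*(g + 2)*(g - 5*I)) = g + 2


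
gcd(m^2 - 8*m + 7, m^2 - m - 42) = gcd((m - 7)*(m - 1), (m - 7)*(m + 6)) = m - 7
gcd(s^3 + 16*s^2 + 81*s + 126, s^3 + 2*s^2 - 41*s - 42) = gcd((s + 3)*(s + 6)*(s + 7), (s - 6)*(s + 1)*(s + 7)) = s + 7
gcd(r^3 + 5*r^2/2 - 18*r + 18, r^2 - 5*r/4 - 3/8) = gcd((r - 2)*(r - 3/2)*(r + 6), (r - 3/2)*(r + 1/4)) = r - 3/2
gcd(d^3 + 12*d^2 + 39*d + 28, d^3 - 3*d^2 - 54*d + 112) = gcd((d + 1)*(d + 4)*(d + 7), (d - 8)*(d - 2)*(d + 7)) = d + 7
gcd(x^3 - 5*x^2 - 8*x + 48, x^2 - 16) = x - 4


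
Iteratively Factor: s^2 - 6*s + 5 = (s - 5)*(s - 1)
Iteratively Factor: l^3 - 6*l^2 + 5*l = (l - 1)*(l^2 - 5*l) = (l - 5)*(l - 1)*(l)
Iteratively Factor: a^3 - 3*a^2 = (a)*(a^2 - 3*a) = a^2*(a - 3)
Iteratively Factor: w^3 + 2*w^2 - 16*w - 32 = (w + 2)*(w^2 - 16) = (w - 4)*(w + 2)*(w + 4)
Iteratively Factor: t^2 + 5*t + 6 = (t + 3)*(t + 2)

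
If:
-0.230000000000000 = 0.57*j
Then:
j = -0.40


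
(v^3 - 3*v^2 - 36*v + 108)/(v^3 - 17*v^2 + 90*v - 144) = (v + 6)/(v - 8)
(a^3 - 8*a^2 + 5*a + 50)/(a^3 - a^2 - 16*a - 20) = (a - 5)/(a + 2)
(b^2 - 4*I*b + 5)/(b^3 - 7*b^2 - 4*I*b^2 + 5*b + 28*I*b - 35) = 1/(b - 7)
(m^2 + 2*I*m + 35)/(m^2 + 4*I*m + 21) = (m - 5*I)/(m - 3*I)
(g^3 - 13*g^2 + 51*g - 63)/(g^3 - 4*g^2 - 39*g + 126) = (g - 3)/(g + 6)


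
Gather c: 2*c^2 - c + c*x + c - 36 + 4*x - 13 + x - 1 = 2*c^2 + c*x + 5*x - 50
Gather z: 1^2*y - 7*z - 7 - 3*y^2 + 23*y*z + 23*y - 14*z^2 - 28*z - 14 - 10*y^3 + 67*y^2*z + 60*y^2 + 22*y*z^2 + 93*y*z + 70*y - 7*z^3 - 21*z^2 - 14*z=-10*y^3 + 57*y^2 + 94*y - 7*z^3 + z^2*(22*y - 35) + z*(67*y^2 + 116*y - 49) - 21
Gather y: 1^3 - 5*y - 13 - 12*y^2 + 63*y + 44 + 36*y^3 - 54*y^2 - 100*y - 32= 36*y^3 - 66*y^2 - 42*y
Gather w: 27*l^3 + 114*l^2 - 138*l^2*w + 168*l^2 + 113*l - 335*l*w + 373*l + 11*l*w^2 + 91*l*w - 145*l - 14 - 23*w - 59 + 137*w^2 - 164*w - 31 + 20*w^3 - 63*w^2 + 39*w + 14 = 27*l^3 + 282*l^2 + 341*l + 20*w^3 + w^2*(11*l + 74) + w*(-138*l^2 - 244*l - 148) - 90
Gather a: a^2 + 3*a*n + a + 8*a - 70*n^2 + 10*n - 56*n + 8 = a^2 + a*(3*n + 9) - 70*n^2 - 46*n + 8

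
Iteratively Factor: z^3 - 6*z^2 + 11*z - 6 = (z - 2)*(z^2 - 4*z + 3) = (z - 3)*(z - 2)*(z - 1)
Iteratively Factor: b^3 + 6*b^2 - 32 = (b + 4)*(b^2 + 2*b - 8) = (b + 4)^2*(b - 2)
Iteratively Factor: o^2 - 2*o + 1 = (o - 1)*(o - 1)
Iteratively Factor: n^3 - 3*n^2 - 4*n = (n - 4)*(n^2 + n) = n*(n - 4)*(n + 1)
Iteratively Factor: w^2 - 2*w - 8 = (w + 2)*(w - 4)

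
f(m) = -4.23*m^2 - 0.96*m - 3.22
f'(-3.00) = 24.42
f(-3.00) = -38.41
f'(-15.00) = 125.94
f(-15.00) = -940.57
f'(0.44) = -4.68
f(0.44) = -4.46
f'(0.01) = -1.04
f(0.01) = -3.23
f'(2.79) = -24.56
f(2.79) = -38.83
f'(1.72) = -15.51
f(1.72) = -17.39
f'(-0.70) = 4.96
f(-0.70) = -4.62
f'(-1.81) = 14.35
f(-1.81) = -15.34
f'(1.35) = -12.38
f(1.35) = -12.23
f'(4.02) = -34.97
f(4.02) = -75.44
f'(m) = -8.46*m - 0.96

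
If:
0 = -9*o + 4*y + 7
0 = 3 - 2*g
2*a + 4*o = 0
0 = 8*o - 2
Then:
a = -1/2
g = 3/2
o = 1/4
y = -19/16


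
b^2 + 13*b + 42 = (b + 6)*(b + 7)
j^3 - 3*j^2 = j^2*(j - 3)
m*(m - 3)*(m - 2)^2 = m^4 - 7*m^3 + 16*m^2 - 12*m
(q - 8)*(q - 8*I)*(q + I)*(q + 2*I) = q^4 - 8*q^3 - 5*I*q^3 + 22*q^2 + 40*I*q^2 - 176*q + 16*I*q - 128*I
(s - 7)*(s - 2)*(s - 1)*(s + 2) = s^4 - 8*s^3 + 3*s^2 + 32*s - 28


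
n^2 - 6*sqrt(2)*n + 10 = (n - 5*sqrt(2))*(n - sqrt(2))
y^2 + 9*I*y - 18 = (y + 3*I)*(y + 6*I)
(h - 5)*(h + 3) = h^2 - 2*h - 15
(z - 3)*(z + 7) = z^2 + 4*z - 21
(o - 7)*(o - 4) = o^2 - 11*o + 28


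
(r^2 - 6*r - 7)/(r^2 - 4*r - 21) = (r + 1)/(r + 3)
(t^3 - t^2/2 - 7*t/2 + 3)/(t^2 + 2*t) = t - 5/2 + 3/(2*t)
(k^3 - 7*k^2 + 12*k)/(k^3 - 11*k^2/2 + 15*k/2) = 2*(k - 4)/(2*k - 5)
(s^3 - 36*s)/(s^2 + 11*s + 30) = s*(s - 6)/(s + 5)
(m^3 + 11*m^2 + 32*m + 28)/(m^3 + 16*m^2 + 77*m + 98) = (m + 2)/(m + 7)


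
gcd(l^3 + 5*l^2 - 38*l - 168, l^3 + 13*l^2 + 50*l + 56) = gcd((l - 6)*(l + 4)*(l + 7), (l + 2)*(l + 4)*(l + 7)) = l^2 + 11*l + 28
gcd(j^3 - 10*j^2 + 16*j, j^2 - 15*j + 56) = j - 8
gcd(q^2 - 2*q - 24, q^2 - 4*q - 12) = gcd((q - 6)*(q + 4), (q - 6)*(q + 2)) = q - 6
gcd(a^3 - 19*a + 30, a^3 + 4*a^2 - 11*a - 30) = a^2 + 2*a - 15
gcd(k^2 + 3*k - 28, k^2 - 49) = k + 7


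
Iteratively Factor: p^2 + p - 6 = (p - 2)*(p + 3)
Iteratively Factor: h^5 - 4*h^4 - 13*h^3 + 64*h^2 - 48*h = (h - 1)*(h^4 - 3*h^3 - 16*h^2 + 48*h) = h*(h - 1)*(h^3 - 3*h^2 - 16*h + 48) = h*(h - 1)*(h + 4)*(h^2 - 7*h + 12) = h*(h - 4)*(h - 1)*(h + 4)*(h - 3)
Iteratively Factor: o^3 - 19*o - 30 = (o + 3)*(o^2 - 3*o - 10) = (o + 2)*(o + 3)*(o - 5)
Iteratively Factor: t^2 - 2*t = (t - 2)*(t)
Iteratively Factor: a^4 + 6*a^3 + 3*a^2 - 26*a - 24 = (a - 2)*(a^3 + 8*a^2 + 19*a + 12) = (a - 2)*(a + 3)*(a^2 + 5*a + 4) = (a - 2)*(a + 1)*(a + 3)*(a + 4)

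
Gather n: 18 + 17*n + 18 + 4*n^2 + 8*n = 4*n^2 + 25*n + 36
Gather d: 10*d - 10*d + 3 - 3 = 0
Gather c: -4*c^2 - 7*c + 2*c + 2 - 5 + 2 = -4*c^2 - 5*c - 1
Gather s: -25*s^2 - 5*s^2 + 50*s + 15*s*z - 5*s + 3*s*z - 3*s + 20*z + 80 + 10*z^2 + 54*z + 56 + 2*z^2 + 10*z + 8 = -30*s^2 + s*(18*z + 42) + 12*z^2 + 84*z + 144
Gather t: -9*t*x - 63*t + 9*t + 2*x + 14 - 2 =t*(-9*x - 54) + 2*x + 12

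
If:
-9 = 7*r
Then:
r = -9/7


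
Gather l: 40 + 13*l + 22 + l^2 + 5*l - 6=l^2 + 18*l + 56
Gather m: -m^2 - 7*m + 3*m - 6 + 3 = -m^2 - 4*m - 3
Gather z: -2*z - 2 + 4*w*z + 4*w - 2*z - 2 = 4*w + z*(4*w - 4) - 4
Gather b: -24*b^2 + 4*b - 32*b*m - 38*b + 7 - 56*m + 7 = -24*b^2 + b*(-32*m - 34) - 56*m + 14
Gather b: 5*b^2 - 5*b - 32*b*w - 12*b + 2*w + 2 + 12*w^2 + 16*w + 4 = 5*b^2 + b*(-32*w - 17) + 12*w^2 + 18*w + 6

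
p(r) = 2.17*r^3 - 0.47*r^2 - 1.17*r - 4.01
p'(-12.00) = 947.55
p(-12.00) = -3807.41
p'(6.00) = 227.55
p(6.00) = 440.77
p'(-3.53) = 83.27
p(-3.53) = -101.19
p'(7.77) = 384.55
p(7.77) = 976.47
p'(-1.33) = 11.60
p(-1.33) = -8.39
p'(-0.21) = -0.69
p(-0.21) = -3.81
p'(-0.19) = -0.76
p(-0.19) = -3.82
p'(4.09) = 103.89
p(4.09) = 131.81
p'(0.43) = -0.37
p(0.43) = -4.43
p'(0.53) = 0.16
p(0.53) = -4.44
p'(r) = 6.51*r^2 - 0.94*r - 1.17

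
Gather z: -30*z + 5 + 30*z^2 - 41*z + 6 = 30*z^2 - 71*z + 11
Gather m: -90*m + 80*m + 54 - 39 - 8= 7 - 10*m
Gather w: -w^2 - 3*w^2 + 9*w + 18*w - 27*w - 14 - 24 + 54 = 16 - 4*w^2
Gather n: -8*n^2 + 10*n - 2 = -8*n^2 + 10*n - 2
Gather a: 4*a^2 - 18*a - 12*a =4*a^2 - 30*a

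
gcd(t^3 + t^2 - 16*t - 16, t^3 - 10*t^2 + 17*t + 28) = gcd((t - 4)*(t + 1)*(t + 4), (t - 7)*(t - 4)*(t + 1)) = t^2 - 3*t - 4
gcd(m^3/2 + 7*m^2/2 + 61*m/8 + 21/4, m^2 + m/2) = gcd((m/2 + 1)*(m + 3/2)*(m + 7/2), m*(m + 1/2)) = 1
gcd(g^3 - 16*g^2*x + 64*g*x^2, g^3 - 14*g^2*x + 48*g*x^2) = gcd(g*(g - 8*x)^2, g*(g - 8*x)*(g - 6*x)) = -g^2 + 8*g*x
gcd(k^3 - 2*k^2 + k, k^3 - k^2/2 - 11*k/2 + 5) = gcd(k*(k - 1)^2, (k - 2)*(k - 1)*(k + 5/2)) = k - 1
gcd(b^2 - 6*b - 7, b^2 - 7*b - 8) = b + 1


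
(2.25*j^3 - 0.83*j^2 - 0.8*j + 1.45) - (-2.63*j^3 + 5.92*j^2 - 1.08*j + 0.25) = 4.88*j^3 - 6.75*j^2 + 0.28*j + 1.2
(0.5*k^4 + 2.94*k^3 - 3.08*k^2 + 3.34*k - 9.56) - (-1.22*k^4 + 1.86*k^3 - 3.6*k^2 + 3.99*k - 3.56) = 1.72*k^4 + 1.08*k^3 + 0.52*k^2 - 0.65*k - 6.0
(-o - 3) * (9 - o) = o^2 - 6*o - 27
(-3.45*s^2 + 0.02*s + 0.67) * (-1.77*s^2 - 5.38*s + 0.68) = 6.1065*s^4 + 18.5256*s^3 - 3.6395*s^2 - 3.591*s + 0.4556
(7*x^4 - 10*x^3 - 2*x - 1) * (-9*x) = -63*x^5 + 90*x^4 + 18*x^2 + 9*x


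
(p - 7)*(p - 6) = p^2 - 13*p + 42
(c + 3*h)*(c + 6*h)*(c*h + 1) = c^3*h + 9*c^2*h^2 + c^2 + 18*c*h^3 + 9*c*h + 18*h^2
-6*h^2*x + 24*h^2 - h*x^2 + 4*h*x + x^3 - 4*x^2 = (-3*h + x)*(2*h + x)*(x - 4)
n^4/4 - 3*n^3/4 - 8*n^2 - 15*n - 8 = (n/4 + 1/2)*(n - 8)*(n + 1)*(n + 2)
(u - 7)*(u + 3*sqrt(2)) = u^2 - 7*u + 3*sqrt(2)*u - 21*sqrt(2)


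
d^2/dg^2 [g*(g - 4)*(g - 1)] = 6*g - 10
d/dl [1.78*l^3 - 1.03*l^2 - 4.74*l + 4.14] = 5.34*l^2 - 2.06*l - 4.74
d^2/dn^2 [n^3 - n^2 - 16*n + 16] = 6*n - 2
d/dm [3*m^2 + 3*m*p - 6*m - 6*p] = 6*m + 3*p - 6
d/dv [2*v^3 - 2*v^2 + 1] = 2*v*(3*v - 2)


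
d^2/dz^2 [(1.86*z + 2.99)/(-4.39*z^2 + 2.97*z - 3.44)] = (-(1.86*z + 2.99)*(8.78*z - 2.97)*(17.56*z - 5.94) + (48.9924*z + 15.2038)*(4.39*z^2 - 2.97*z + 3.44))/(4.39*z^2 - 2.97*z + 3.44)^3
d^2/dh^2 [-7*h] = 0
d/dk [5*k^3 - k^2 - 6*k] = 15*k^2 - 2*k - 6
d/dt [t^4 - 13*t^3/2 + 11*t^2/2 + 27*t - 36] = 4*t^3 - 39*t^2/2 + 11*t + 27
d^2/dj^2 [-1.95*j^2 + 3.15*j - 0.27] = -3.90000000000000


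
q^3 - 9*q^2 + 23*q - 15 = (q - 5)*(q - 3)*(q - 1)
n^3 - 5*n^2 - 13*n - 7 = (n - 7)*(n + 1)^2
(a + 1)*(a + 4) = a^2 + 5*a + 4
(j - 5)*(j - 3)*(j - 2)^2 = j^4 - 12*j^3 + 51*j^2 - 92*j + 60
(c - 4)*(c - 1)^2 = c^3 - 6*c^2 + 9*c - 4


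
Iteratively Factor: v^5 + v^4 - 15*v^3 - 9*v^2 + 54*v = (v + 3)*(v^4 - 2*v^3 - 9*v^2 + 18*v) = (v - 3)*(v + 3)*(v^3 + v^2 - 6*v) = (v - 3)*(v - 2)*(v + 3)*(v^2 + 3*v) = (v - 3)*(v - 2)*(v + 3)^2*(v)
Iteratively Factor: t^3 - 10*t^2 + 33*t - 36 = (t - 4)*(t^2 - 6*t + 9) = (t - 4)*(t - 3)*(t - 3)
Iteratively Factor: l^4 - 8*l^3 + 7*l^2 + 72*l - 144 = (l - 3)*(l^3 - 5*l^2 - 8*l + 48) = (l - 4)*(l - 3)*(l^2 - l - 12) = (l - 4)*(l - 3)*(l + 3)*(l - 4)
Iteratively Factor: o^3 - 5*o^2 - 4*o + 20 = (o + 2)*(o^2 - 7*o + 10) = (o - 5)*(o + 2)*(o - 2)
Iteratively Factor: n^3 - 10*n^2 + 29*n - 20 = (n - 5)*(n^2 - 5*n + 4) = (n - 5)*(n - 4)*(n - 1)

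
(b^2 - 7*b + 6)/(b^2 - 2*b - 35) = (-b^2 + 7*b - 6)/(-b^2 + 2*b + 35)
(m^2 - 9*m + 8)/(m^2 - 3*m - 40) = (m - 1)/(m + 5)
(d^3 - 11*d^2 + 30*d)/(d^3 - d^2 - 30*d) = (d - 5)/(d + 5)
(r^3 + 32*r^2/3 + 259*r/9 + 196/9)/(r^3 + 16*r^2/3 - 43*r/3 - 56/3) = (9*r^2 + 33*r + 28)/(3*(3*r^2 - 5*r - 8))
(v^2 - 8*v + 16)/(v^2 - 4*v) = (v - 4)/v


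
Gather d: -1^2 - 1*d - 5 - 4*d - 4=-5*d - 10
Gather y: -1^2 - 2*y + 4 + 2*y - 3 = 0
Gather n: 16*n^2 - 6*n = 16*n^2 - 6*n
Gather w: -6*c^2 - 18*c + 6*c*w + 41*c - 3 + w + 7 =-6*c^2 + 23*c + w*(6*c + 1) + 4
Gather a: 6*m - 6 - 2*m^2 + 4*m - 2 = -2*m^2 + 10*m - 8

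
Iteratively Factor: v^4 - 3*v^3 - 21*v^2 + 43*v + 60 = (v + 1)*(v^3 - 4*v^2 - 17*v + 60) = (v + 1)*(v + 4)*(v^2 - 8*v + 15) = (v - 5)*(v + 1)*(v + 4)*(v - 3)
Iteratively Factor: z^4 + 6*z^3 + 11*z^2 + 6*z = (z + 1)*(z^3 + 5*z^2 + 6*z) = (z + 1)*(z + 2)*(z^2 + 3*z) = (z + 1)*(z + 2)*(z + 3)*(z)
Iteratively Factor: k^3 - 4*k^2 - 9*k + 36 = (k + 3)*(k^2 - 7*k + 12) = (k - 4)*(k + 3)*(k - 3)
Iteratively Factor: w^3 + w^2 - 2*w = (w + 2)*(w^2 - w) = w*(w + 2)*(w - 1)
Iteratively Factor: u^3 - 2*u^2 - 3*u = (u - 3)*(u^2 + u) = u*(u - 3)*(u + 1)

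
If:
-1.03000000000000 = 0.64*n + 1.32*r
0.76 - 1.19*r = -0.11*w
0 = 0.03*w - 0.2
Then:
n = -4.20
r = 1.25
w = 6.67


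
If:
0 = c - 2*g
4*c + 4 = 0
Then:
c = -1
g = -1/2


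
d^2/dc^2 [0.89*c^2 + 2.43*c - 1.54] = 1.78000000000000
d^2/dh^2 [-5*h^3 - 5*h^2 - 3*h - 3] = -30*h - 10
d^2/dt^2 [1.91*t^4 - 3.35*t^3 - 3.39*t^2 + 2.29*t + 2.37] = 22.92*t^2 - 20.1*t - 6.78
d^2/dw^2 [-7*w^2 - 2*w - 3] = -14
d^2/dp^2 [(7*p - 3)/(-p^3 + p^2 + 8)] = 2*(p^2*(3*p - 2)^2*(7*p - 3) + (21*p^2 - 14*p + (3*p - 1)*(7*p - 3))*(-p^3 + p^2 + 8))/(-p^3 + p^2 + 8)^3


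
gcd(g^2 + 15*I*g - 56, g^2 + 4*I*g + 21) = g + 7*I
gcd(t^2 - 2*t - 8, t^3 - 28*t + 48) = t - 4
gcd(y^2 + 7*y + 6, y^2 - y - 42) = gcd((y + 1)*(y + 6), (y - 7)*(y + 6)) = y + 6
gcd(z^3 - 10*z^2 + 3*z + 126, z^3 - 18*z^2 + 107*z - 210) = z^2 - 13*z + 42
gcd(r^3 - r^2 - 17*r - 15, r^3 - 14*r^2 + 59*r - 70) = r - 5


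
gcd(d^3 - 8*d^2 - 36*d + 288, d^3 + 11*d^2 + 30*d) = d + 6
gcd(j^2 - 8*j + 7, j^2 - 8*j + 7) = j^2 - 8*j + 7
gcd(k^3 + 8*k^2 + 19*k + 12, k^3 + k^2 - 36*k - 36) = k + 1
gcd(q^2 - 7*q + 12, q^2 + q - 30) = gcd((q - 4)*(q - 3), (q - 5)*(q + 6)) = 1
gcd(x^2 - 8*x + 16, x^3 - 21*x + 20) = x - 4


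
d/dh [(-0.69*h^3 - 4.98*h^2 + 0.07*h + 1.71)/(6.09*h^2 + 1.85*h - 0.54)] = (-4.2021*h^4 - 2.553*h^3 - 8.5215*h^2 - 15.4494*h - 3.2013)/(37.0881*h^4 + 22.533*h^3 - 3.1547*h^2 - 1.998*h + 0.2916)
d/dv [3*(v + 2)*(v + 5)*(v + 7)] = 9*v^2 + 84*v + 177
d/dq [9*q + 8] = 9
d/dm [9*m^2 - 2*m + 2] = 18*m - 2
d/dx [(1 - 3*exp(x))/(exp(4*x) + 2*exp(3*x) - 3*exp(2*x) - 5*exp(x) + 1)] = (9*exp(4*x) + 8*exp(3*x) - 15*exp(2*x) + 6*exp(x) + 2)*exp(x)/(exp(8*x) + 4*exp(7*x) - 2*exp(6*x) - 22*exp(5*x) - 9*exp(4*x) + 34*exp(3*x) + 19*exp(2*x) - 10*exp(x) + 1)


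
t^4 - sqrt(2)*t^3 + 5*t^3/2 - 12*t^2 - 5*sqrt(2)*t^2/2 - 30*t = t*(t + 5/2)*(t - 3*sqrt(2))*(t + 2*sqrt(2))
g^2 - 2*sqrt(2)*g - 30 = (g - 5*sqrt(2))*(g + 3*sqrt(2))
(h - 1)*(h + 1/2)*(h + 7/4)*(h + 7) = h^4 + 33*h^3/4 + 59*h^2/8 - 21*h/2 - 49/8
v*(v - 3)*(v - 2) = v^3 - 5*v^2 + 6*v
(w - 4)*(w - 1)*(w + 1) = w^3 - 4*w^2 - w + 4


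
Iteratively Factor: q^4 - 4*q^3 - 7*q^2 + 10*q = (q - 1)*(q^3 - 3*q^2 - 10*q) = q*(q - 1)*(q^2 - 3*q - 10) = q*(q - 5)*(q - 1)*(q + 2)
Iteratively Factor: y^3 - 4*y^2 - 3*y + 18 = (y - 3)*(y^2 - y - 6) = (y - 3)*(y + 2)*(y - 3)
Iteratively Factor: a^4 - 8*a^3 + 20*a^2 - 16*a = (a - 2)*(a^3 - 6*a^2 + 8*a) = (a - 4)*(a - 2)*(a^2 - 2*a) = (a - 4)*(a - 2)^2*(a)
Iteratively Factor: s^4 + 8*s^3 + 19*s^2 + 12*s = (s + 3)*(s^3 + 5*s^2 + 4*s) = (s + 3)*(s + 4)*(s^2 + s) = s*(s + 3)*(s + 4)*(s + 1)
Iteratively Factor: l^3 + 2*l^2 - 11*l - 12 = (l + 1)*(l^2 + l - 12) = (l - 3)*(l + 1)*(l + 4)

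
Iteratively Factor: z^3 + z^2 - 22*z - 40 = (z + 2)*(z^2 - z - 20) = (z + 2)*(z + 4)*(z - 5)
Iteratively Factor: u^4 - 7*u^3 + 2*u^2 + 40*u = (u + 2)*(u^3 - 9*u^2 + 20*u) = u*(u + 2)*(u^2 - 9*u + 20) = u*(u - 5)*(u + 2)*(u - 4)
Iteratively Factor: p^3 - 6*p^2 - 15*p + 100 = (p - 5)*(p^2 - p - 20) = (p - 5)^2*(p + 4)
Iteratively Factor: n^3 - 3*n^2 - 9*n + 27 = (n + 3)*(n^2 - 6*n + 9) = (n - 3)*(n + 3)*(n - 3)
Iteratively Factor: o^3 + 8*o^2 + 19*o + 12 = (o + 1)*(o^2 + 7*o + 12) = (o + 1)*(o + 4)*(o + 3)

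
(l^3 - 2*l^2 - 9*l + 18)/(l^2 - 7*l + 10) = (l^2 - 9)/(l - 5)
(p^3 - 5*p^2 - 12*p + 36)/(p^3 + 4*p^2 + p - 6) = (p^2 - 8*p + 12)/(p^2 + p - 2)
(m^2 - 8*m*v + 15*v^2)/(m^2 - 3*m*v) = (m - 5*v)/m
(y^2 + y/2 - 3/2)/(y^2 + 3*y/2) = (y - 1)/y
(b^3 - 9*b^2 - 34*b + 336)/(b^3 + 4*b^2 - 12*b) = (b^2 - 15*b + 56)/(b*(b - 2))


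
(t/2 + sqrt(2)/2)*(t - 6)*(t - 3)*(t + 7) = t^4/2 - t^3 + sqrt(2)*t^3/2 - 45*t^2/2 - sqrt(2)*t^2 - 45*sqrt(2)*t/2 + 63*t + 63*sqrt(2)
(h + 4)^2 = h^2 + 8*h + 16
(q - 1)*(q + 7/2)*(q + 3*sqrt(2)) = q^3 + 5*q^2/2 + 3*sqrt(2)*q^2 - 7*q/2 + 15*sqrt(2)*q/2 - 21*sqrt(2)/2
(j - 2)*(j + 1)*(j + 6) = j^3 + 5*j^2 - 8*j - 12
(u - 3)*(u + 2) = u^2 - u - 6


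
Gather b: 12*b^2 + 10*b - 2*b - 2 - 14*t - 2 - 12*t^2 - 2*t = 12*b^2 + 8*b - 12*t^2 - 16*t - 4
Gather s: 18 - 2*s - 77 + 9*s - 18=7*s - 77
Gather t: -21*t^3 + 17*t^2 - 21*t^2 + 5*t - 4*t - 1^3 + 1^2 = -21*t^3 - 4*t^2 + t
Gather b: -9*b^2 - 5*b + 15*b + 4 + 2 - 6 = -9*b^2 + 10*b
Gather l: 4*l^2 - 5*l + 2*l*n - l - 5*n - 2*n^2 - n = 4*l^2 + l*(2*n - 6) - 2*n^2 - 6*n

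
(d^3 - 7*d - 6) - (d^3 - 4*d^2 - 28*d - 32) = 4*d^2 + 21*d + 26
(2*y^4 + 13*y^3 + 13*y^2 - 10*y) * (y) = 2*y^5 + 13*y^4 + 13*y^3 - 10*y^2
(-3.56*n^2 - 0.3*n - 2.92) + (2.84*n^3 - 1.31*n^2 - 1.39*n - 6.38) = 2.84*n^3 - 4.87*n^2 - 1.69*n - 9.3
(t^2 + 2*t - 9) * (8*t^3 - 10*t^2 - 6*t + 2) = 8*t^5 + 6*t^4 - 98*t^3 + 80*t^2 + 58*t - 18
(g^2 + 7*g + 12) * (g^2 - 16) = g^4 + 7*g^3 - 4*g^2 - 112*g - 192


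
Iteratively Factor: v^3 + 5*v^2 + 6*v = (v)*(v^2 + 5*v + 6) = v*(v + 3)*(v + 2)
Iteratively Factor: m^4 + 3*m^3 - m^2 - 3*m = (m + 1)*(m^3 + 2*m^2 - 3*m) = (m - 1)*(m + 1)*(m^2 + 3*m) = m*(m - 1)*(m + 1)*(m + 3)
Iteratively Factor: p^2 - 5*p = (p - 5)*(p)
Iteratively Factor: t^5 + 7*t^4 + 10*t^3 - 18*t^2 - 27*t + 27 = (t + 3)*(t^4 + 4*t^3 - 2*t^2 - 12*t + 9) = (t + 3)^2*(t^3 + t^2 - 5*t + 3) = (t + 3)^3*(t^2 - 2*t + 1) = (t - 1)*(t + 3)^3*(t - 1)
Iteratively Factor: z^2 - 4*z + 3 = (z - 3)*(z - 1)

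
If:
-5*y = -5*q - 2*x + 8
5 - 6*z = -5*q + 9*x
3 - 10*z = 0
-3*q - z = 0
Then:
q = -1/10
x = 3/10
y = -79/50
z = 3/10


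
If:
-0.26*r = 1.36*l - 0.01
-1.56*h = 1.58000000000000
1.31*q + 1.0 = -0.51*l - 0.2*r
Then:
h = -1.01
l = 0.00735294117647059 - 0.191176470588235*r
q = -0.0782442748091603*r - 0.766221374045801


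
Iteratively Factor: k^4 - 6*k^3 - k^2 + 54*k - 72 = (k - 3)*(k^3 - 3*k^2 - 10*k + 24) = (k - 3)*(k + 3)*(k^2 - 6*k + 8) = (k - 3)*(k - 2)*(k + 3)*(k - 4)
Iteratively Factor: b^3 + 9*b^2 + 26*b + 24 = (b + 3)*(b^2 + 6*b + 8) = (b + 3)*(b + 4)*(b + 2)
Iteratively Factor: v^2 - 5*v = (v - 5)*(v)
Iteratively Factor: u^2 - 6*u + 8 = (u - 4)*(u - 2)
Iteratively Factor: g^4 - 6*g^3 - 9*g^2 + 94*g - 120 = (g - 2)*(g^3 - 4*g^2 - 17*g + 60) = (g - 5)*(g - 2)*(g^2 + g - 12) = (g - 5)*(g - 2)*(g + 4)*(g - 3)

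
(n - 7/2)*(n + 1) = n^2 - 5*n/2 - 7/2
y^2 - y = y*(y - 1)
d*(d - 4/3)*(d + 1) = d^3 - d^2/3 - 4*d/3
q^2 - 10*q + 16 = (q - 8)*(q - 2)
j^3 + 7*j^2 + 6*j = j*(j + 1)*(j + 6)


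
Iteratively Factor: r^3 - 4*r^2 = (r)*(r^2 - 4*r) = r*(r - 4)*(r)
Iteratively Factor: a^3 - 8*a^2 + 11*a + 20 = (a - 5)*(a^2 - 3*a - 4) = (a - 5)*(a - 4)*(a + 1)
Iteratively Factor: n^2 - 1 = (n + 1)*(n - 1)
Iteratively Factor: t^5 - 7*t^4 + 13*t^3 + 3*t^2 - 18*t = (t)*(t^4 - 7*t^3 + 13*t^2 + 3*t - 18) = t*(t - 2)*(t^3 - 5*t^2 + 3*t + 9) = t*(t - 3)*(t - 2)*(t^2 - 2*t - 3) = t*(t - 3)*(t - 2)*(t + 1)*(t - 3)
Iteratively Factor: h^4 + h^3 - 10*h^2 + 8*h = (h)*(h^3 + h^2 - 10*h + 8) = h*(h + 4)*(h^2 - 3*h + 2) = h*(h - 1)*(h + 4)*(h - 2)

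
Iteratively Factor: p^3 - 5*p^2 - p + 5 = (p - 5)*(p^2 - 1) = (p - 5)*(p - 1)*(p + 1)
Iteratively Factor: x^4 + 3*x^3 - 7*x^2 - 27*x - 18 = (x + 3)*(x^3 - 7*x - 6) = (x - 3)*(x + 3)*(x^2 + 3*x + 2) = (x - 3)*(x + 2)*(x + 3)*(x + 1)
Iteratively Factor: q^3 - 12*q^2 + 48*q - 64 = (q - 4)*(q^2 - 8*q + 16) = (q - 4)^2*(q - 4)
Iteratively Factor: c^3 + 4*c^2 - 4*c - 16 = (c - 2)*(c^2 + 6*c + 8) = (c - 2)*(c + 4)*(c + 2)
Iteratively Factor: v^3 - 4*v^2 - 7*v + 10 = (v + 2)*(v^2 - 6*v + 5) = (v - 5)*(v + 2)*(v - 1)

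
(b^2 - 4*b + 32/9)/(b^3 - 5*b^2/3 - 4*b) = (-9*b^2 + 36*b - 32)/(3*b*(-3*b^2 + 5*b + 12))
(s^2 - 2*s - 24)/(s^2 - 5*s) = (s^2 - 2*s - 24)/(s*(s - 5))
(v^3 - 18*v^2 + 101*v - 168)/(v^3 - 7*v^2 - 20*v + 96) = (v - 7)/(v + 4)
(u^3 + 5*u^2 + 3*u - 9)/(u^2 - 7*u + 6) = (u^2 + 6*u + 9)/(u - 6)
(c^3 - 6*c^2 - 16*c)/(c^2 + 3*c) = (c^2 - 6*c - 16)/(c + 3)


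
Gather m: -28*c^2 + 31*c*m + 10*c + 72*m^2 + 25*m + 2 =-28*c^2 + 10*c + 72*m^2 + m*(31*c + 25) + 2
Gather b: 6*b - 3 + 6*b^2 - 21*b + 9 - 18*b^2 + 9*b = -12*b^2 - 6*b + 6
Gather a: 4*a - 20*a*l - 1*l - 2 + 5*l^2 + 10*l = a*(4 - 20*l) + 5*l^2 + 9*l - 2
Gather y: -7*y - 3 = -7*y - 3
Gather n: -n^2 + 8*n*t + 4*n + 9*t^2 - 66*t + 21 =-n^2 + n*(8*t + 4) + 9*t^2 - 66*t + 21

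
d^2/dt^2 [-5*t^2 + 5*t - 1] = -10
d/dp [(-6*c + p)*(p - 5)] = -6*c + 2*p - 5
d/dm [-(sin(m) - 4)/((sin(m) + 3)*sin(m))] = (cos(m) - 8/tan(m) - 12*cos(m)/sin(m)^2)/(sin(m) + 3)^2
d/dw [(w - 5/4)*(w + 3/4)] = 2*w - 1/2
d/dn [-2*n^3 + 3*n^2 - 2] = 6*n*(1 - n)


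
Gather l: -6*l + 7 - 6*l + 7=14 - 12*l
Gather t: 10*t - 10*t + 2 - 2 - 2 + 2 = 0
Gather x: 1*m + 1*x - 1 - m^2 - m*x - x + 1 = -m^2 - m*x + m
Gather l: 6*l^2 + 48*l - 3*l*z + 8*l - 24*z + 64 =6*l^2 + l*(56 - 3*z) - 24*z + 64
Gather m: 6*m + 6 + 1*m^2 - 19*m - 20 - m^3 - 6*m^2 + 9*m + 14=-m^3 - 5*m^2 - 4*m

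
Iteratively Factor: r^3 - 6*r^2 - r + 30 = (r - 3)*(r^2 - 3*r - 10) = (r - 5)*(r - 3)*(r + 2)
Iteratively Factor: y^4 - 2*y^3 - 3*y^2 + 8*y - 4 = (y - 1)*(y^3 - y^2 - 4*y + 4) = (y - 2)*(y - 1)*(y^2 + y - 2) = (y - 2)*(y - 1)^2*(y + 2)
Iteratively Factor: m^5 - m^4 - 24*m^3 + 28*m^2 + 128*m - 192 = (m - 2)*(m^4 + m^3 - 22*m^2 - 16*m + 96) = (m - 2)*(m + 4)*(m^3 - 3*m^2 - 10*m + 24) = (m - 2)^2*(m + 4)*(m^2 - m - 12) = (m - 2)^2*(m + 3)*(m + 4)*(m - 4)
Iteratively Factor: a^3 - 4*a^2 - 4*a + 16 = (a + 2)*(a^2 - 6*a + 8) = (a - 2)*(a + 2)*(a - 4)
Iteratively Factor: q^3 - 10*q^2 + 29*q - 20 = (q - 1)*(q^2 - 9*q + 20) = (q - 5)*(q - 1)*(q - 4)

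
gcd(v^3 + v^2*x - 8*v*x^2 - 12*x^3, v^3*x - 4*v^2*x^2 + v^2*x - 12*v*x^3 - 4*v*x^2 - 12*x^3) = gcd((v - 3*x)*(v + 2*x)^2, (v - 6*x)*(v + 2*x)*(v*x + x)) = v + 2*x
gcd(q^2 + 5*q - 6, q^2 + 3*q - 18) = q + 6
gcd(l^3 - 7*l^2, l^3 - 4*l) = l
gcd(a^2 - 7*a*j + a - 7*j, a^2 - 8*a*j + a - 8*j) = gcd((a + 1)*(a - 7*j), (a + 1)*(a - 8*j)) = a + 1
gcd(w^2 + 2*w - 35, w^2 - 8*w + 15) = w - 5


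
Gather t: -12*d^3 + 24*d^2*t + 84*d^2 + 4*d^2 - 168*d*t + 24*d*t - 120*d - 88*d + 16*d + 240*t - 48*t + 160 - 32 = -12*d^3 + 88*d^2 - 192*d + t*(24*d^2 - 144*d + 192) + 128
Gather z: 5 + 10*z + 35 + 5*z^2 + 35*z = 5*z^2 + 45*z + 40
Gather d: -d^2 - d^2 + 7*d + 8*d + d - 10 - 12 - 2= -2*d^2 + 16*d - 24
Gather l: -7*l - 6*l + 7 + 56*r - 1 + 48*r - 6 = -13*l + 104*r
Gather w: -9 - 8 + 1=-16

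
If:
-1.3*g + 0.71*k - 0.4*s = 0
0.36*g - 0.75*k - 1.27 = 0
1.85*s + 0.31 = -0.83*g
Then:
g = -1.46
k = -2.39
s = 0.49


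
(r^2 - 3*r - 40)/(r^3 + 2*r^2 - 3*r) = (r^2 - 3*r - 40)/(r*(r^2 + 2*r - 3))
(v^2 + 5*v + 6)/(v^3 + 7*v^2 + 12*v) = (v + 2)/(v*(v + 4))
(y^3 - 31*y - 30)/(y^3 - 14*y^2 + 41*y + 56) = (y^2 - y - 30)/(y^2 - 15*y + 56)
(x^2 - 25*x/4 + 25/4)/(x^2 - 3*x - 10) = (x - 5/4)/(x + 2)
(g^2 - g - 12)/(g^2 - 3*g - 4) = (g + 3)/(g + 1)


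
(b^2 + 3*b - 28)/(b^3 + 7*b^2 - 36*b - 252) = (b - 4)/(b^2 - 36)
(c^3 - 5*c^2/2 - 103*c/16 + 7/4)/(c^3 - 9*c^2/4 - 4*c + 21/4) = (c^2 - 17*c/4 + 1)/(c^2 - 4*c + 3)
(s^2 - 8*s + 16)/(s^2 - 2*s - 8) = (s - 4)/(s + 2)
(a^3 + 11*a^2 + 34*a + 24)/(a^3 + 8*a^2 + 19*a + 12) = (a + 6)/(a + 3)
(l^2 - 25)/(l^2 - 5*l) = (l + 5)/l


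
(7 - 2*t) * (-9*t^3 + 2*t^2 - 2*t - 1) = 18*t^4 - 67*t^3 + 18*t^2 - 12*t - 7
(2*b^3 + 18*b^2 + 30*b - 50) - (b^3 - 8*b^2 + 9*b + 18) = b^3 + 26*b^2 + 21*b - 68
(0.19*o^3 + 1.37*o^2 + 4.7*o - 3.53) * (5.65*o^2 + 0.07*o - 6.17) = 1.0735*o^5 + 7.7538*o^4 + 25.4786*o^3 - 28.0684*o^2 - 29.2461*o + 21.7801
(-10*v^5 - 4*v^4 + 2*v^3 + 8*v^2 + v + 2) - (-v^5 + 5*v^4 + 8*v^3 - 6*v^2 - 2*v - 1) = -9*v^5 - 9*v^4 - 6*v^3 + 14*v^2 + 3*v + 3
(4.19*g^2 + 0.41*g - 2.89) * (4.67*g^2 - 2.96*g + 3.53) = 19.5673*g^4 - 10.4877*g^3 + 0.0808000000000013*g^2 + 10.0017*g - 10.2017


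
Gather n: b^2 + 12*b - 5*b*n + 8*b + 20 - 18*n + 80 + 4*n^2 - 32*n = b^2 + 20*b + 4*n^2 + n*(-5*b - 50) + 100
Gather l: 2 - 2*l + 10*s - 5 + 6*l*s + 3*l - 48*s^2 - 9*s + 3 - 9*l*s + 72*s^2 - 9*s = l*(1 - 3*s) + 24*s^2 - 8*s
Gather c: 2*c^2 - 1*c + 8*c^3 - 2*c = 8*c^3 + 2*c^2 - 3*c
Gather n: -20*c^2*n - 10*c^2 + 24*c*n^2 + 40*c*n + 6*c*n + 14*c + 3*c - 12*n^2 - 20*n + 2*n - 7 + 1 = -10*c^2 + 17*c + n^2*(24*c - 12) + n*(-20*c^2 + 46*c - 18) - 6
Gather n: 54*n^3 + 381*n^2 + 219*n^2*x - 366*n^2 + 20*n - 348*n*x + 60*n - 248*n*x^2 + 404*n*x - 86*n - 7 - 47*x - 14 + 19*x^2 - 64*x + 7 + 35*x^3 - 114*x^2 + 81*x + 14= 54*n^3 + n^2*(219*x + 15) + n*(-248*x^2 + 56*x - 6) + 35*x^3 - 95*x^2 - 30*x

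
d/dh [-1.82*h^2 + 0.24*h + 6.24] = 0.24 - 3.64*h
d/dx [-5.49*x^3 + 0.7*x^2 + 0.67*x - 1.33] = -16.47*x^2 + 1.4*x + 0.67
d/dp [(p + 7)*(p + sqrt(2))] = 2*p + sqrt(2) + 7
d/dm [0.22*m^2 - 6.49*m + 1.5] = 0.44*m - 6.49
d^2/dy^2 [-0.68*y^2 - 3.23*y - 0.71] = -1.36000000000000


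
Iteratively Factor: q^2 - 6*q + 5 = (q - 1)*(q - 5)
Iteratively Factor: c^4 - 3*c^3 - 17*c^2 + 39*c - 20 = (c + 4)*(c^3 - 7*c^2 + 11*c - 5) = (c - 1)*(c + 4)*(c^2 - 6*c + 5) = (c - 1)^2*(c + 4)*(c - 5)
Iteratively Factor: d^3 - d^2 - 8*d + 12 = (d + 3)*(d^2 - 4*d + 4) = (d - 2)*(d + 3)*(d - 2)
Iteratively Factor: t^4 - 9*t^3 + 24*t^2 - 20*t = (t)*(t^3 - 9*t^2 + 24*t - 20) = t*(t - 5)*(t^2 - 4*t + 4) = t*(t - 5)*(t - 2)*(t - 2)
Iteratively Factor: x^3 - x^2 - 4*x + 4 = (x - 1)*(x^2 - 4) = (x - 1)*(x + 2)*(x - 2)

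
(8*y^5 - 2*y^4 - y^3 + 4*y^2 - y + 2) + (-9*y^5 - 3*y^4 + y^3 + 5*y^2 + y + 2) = -y^5 - 5*y^4 + 9*y^2 + 4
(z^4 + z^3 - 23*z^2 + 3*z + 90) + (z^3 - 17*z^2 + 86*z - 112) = z^4 + 2*z^3 - 40*z^2 + 89*z - 22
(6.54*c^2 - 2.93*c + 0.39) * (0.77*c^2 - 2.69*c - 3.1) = 5.0358*c^4 - 19.8487*c^3 - 12.092*c^2 + 8.0339*c - 1.209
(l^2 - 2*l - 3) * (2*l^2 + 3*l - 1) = 2*l^4 - l^3 - 13*l^2 - 7*l + 3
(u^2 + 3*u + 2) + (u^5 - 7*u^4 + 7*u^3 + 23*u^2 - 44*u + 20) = u^5 - 7*u^4 + 7*u^3 + 24*u^2 - 41*u + 22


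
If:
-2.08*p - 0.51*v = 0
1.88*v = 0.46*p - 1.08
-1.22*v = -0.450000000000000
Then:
No Solution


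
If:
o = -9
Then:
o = -9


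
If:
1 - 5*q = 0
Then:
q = 1/5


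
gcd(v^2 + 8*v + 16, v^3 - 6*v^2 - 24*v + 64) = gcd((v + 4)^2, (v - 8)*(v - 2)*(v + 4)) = v + 4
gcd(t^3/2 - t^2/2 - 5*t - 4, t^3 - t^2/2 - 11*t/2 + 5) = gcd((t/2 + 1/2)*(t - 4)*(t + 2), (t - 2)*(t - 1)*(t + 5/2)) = 1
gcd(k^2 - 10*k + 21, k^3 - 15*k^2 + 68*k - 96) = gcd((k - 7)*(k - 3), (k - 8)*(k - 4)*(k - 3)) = k - 3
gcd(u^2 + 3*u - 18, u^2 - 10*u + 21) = u - 3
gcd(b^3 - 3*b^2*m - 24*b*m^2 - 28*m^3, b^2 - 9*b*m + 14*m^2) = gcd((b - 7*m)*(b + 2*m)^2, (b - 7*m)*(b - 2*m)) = b - 7*m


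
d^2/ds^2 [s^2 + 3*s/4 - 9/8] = 2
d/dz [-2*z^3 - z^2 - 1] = 2*z*(-3*z - 1)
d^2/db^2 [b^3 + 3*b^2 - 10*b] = 6*b + 6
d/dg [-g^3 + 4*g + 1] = 4 - 3*g^2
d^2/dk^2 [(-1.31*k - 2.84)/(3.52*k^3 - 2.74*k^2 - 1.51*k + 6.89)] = (-97.388544*k^5 - 346.456704*k^4 + 404.663976*k^3 + 343.89552*k^2 + 194.38062*k - 147.439634)/(43.614208*k^9 - 101.849088*k^8 + 23.151744*k^7 + 322.920632*k^6 - 408.647604*k^5 - 83.290698*k^4 + 668.902541*k^3 - 343.090995*k^2 - 215.048613*k + 327.082769)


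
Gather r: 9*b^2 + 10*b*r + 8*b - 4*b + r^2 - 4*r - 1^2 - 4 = 9*b^2 + 4*b + r^2 + r*(10*b - 4) - 5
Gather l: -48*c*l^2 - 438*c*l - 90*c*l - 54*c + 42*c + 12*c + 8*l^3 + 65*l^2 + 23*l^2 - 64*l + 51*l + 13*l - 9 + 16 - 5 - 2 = -528*c*l + 8*l^3 + l^2*(88 - 48*c)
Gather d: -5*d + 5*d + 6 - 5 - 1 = 0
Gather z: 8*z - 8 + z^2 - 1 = z^2 + 8*z - 9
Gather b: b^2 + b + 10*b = b^2 + 11*b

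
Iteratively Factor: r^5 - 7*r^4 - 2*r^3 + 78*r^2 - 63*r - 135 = (r - 3)*(r^4 - 4*r^3 - 14*r^2 + 36*r + 45) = (r - 5)*(r - 3)*(r^3 + r^2 - 9*r - 9) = (r - 5)*(r - 3)*(r + 3)*(r^2 - 2*r - 3) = (r - 5)*(r - 3)^2*(r + 3)*(r + 1)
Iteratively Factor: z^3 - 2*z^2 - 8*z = (z + 2)*(z^2 - 4*z) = (z - 4)*(z + 2)*(z)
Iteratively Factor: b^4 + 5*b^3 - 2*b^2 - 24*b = (b - 2)*(b^3 + 7*b^2 + 12*b) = (b - 2)*(b + 4)*(b^2 + 3*b) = b*(b - 2)*(b + 4)*(b + 3)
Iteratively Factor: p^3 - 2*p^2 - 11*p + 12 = (p - 4)*(p^2 + 2*p - 3) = (p - 4)*(p - 1)*(p + 3)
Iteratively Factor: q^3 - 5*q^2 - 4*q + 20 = (q - 2)*(q^2 - 3*q - 10) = (q - 2)*(q + 2)*(q - 5)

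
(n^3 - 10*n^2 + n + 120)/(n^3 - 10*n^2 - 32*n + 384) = (n^2 - 2*n - 15)/(n^2 - 2*n - 48)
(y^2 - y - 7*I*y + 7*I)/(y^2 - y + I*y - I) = (y - 7*I)/(y + I)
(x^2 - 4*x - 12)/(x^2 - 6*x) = (x + 2)/x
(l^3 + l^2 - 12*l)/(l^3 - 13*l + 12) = l/(l - 1)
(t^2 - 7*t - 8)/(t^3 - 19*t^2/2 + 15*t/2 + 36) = 2*(t + 1)/(2*t^2 - 3*t - 9)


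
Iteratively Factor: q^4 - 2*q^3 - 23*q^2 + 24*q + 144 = (q + 3)*(q^3 - 5*q^2 - 8*q + 48) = (q + 3)^2*(q^2 - 8*q + 16) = (q - 4)*(q + 3)^2*(q - 4)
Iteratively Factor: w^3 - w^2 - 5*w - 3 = (w + 1)*(w^2 - 2*w - 3) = (w - 3)*(w + 1)*(w + 1)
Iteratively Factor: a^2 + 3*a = (a + 3)*(a)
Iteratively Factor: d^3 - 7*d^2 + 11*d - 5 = (d - 1)*(d^2 - 6*d + 5) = (d - 1)^2*(d - 5)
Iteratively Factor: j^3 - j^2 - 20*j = (j - 5)*(j^2 + 4*j) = j*(j - 5)*(j + 4)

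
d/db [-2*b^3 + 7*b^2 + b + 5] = -6*b^2 + 14*b + 1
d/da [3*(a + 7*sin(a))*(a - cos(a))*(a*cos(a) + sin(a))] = -3*(a + 7*sin(a))*(a - cos(a))*(a*sin(a) - 2*cos(a)) + 3*(a + 7*sin(a))*(a*cos(a) + sin(a))*(sin(a) + 1) + 3*(a - cos(a))*(a*cos(a) + sin(a))*(7*cos(a) + 1)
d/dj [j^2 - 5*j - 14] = 2*j - 5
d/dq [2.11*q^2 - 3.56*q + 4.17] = 4.22*q - 3.56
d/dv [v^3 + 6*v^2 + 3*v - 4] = 3*v^2 + 12*v + 3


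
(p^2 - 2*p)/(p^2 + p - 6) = p/(p + 3)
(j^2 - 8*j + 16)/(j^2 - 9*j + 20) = (j - 4)/(j - 5)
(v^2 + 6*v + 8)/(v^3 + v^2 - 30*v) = (v^2 + 6*v + 8)/(v*(v^2 + v - 30))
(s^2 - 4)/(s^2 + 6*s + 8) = (s - 2)/(s + 4)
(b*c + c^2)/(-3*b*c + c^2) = (-b - c)/(3*b - c)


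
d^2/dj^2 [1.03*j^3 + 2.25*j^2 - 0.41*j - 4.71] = 6.18*j + 4.5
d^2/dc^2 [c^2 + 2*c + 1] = 2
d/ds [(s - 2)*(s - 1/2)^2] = 3*s^2 - 6*s + 9/4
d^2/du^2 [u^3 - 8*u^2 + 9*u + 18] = 6*u - 16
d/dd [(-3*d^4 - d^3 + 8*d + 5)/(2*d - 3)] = (-18*d^4 + 32*d^3 + 9*d^2 - 34)/(4*d^2 - 12*d + 9)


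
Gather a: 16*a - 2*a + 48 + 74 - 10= 14*a + 112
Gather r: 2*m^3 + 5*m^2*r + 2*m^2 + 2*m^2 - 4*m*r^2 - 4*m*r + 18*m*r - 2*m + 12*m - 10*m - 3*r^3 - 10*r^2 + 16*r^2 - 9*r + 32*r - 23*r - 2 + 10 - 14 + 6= 2*m^3 + 4*m^2 - 3*r^3 + r^2*(6 - 4*m) + r*(5*m^2 + 14*m)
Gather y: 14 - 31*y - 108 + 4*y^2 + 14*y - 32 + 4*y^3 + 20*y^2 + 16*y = 4*y^3 + 24*y^2 - y - 126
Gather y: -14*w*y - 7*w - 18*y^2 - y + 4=-7*w - 18*y^2 + y*(-14*w - 1) + 4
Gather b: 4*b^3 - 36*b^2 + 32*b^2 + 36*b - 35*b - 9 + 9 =4*b^3 - 4*b^2 + b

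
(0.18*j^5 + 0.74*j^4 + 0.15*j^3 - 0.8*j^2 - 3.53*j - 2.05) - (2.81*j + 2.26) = 0.18*j^5 + 0.74*j^4 + 0.15*j^3 - 0.8*j^2 - 6.34*j - 4.31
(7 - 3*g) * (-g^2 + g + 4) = 3*g^3 - 10*g^2 - 5*g + 28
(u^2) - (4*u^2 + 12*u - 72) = -3*u^2 - 12*u + 72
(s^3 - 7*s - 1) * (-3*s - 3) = -3*s^4 - 3*s^3 + 21*s^2 + 24*s + 3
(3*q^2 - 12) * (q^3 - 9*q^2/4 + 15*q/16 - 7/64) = 3*q^5 - 27*q^4/4 - 147*q^3/16 + 1707*q^2/64 - 45*q/4 + 21/16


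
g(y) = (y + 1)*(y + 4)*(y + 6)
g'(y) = (y + 1)*(y + 4) + (y + 1)*(y + 6) + (y + 4)*(y + 6)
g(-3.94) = -0.36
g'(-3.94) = -6.11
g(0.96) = 67.66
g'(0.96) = 57.88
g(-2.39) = -8.08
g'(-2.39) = -1.44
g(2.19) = 161.72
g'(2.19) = 96.57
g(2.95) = 245.70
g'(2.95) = 125.01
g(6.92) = 1117.40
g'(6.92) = 329.90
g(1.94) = 138.66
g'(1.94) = 87.97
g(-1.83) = -7.51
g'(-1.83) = 3.79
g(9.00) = 1950.00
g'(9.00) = 475.00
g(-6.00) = 0.00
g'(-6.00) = 10.00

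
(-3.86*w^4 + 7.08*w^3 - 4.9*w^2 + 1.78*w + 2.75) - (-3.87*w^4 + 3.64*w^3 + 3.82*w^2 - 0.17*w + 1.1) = 0.0100000000000002*w^4 + 3.44*w^3 - 8.72*w^2 + 1.95*w + 1.65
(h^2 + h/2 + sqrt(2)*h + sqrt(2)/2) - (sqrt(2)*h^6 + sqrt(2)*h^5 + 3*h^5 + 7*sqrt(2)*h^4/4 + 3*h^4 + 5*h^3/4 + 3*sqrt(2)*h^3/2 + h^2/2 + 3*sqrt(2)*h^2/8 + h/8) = -sqrt(2)*h^6 - 3*h^5 - sqrt(2)*h^5 - 3*h^4 - 7*sqrt(2)*h^4/4 - 3*sqrt(2)*h^3/2 - 5*h^3/4 - 3*sqrt(2)*h^2/8 + h^2/2 + 3*h/8 + sqrt(2)*h + sqrt(2)/2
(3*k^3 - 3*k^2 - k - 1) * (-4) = -12*k^3 + 12*k^2 + 4*k + 4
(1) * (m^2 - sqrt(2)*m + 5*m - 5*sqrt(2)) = m^2 - sqrt(2)*m + 5*m - 5*sqrt(2)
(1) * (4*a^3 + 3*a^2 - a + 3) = 4*a^3 + 3*a^2 - a + 3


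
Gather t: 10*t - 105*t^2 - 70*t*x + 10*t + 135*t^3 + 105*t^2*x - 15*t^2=135*t^3 + t^2*(105*x - 120) + t*(20 - 70*x)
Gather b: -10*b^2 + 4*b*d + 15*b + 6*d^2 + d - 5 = -10*b^2 + b*(4*d + 15) + 6*d^2 + d - 5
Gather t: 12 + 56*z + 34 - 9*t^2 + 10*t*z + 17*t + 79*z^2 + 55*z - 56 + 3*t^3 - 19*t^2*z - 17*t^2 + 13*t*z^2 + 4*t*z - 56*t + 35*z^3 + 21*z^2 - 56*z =3*t^3 + t^2*(-19*z - 26) + t*(13*z^2 + 14*z - 39) + 35*z^3 + 100*z^2 + 55*z - 10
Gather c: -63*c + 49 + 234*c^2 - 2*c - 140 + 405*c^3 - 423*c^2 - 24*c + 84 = 405*c^3 - 189*c^2 - 89*c - 7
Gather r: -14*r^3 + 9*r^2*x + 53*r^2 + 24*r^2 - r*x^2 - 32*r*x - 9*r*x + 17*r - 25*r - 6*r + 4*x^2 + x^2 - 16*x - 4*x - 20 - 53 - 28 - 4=-14*r^3 + r^2*(9*x + 77) + r*(-x^2 - 41*x - 14) + 5*x^2 - 20*x - 105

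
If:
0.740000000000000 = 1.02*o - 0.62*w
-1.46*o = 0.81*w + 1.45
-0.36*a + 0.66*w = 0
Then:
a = -2.71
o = -0.17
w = -1.48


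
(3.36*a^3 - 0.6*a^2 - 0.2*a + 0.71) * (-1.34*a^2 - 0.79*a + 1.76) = -4.5024*a^5 - 1.8504*a^4 + 6.6556*a^3 - 1.8494*a^2 - 0.9129*a + 1.2496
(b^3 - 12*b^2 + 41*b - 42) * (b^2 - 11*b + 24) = b^5 - 23*b^4 + 197*b^3 - 781*b^2 + 1446*b - 1008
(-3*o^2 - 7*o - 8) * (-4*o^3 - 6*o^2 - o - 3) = 12*o^5 + 46*o^4 + 77*o^3 + 64*o^2 + 29*o + 24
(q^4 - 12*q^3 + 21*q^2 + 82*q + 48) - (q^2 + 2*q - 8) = q^4 - 12*q^3 + 20*q^2 + 80*q + 56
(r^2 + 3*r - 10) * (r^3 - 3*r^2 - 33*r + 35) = r^5 - 52*r^3 - 34*r^2 + 435*r - 350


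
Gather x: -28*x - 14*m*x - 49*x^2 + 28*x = -14*m*x - 49*x^2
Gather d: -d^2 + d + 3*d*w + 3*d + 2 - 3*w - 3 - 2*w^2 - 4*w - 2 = -d^2 + d*(3*w + 4) - 2*w^2 - 7*w - 3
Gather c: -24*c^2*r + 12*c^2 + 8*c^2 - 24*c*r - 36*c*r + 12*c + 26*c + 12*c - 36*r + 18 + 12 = c^2*(20 - 24*r) + c*(50 - 60*r) - 36*r + 30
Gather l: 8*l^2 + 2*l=8*l^2 + 2*l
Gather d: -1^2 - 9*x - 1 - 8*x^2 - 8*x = -8*x^2 - 17*x - 2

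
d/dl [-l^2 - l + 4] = -2*l - 1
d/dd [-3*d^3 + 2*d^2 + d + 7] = -9*d^2 + 4*d + 1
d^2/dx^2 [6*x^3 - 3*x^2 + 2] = 36*x - 6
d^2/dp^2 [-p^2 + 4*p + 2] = -2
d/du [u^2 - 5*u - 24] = 2*u - 5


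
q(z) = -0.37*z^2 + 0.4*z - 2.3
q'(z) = 0.4 - 0.74*z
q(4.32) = -7.48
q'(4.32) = -2.80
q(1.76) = -2.74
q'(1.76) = -0.90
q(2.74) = -3.98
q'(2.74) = -1.63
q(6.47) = -15.20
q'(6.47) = -4.39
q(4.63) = -8.38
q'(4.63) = -3.03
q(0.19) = -2.24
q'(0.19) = 0.26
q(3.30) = -5.01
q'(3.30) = -2.04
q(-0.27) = -2.43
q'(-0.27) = 0.60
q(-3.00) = -6.83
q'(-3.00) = 2.62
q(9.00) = -28.67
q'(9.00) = -6.26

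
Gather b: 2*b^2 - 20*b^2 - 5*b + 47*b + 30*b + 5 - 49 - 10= -18*b^2 + 72*b - 54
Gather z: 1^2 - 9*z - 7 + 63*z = 54*z - 6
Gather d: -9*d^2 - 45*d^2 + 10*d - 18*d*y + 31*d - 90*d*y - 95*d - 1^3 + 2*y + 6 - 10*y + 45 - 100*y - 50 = -54*d^2 + d*(-108*y - 54) - 108*y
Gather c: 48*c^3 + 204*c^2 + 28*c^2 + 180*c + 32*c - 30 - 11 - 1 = 48*c^3 + 232*c^2 + 212*c - 42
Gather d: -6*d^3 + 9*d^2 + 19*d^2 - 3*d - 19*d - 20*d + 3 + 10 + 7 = -6*d^3 + 28*d^2 - 42*d + 20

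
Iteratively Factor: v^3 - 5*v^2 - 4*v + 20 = (v - 5)*(v^2 - 4) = (v - 5)*(v - 2)*(v + 2)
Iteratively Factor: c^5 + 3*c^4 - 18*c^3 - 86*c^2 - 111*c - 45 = (c + 1)*(c^4 + 2*c^3 - 20*c^2 - 66*c - 45) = (c + 1)^2*(c^3 + c^2 - 21*c - 45) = (c + 1)^2*(c + 3)*(c^2 - 2*c - 15) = (c - 5)*(c + 1)^2*(c + 3)*(c + 3)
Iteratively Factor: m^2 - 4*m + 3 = (m - 1)*(m - 3)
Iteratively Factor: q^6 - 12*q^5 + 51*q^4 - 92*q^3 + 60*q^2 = (q - 2)*(q^5 - 10*q^4 + 31*q^3 - 30*q^2) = q*(q - 2)*(q^4 - 10*q^3 + 31*q^2 - 30*q) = q*(q - 3)*(q - 2)*(q^3 - 7*q^2 + 10*q) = q^2*(q - 3)*(q - 2)*(q^2 - 7*q + 10) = q^2*(q - 3)*(q - 2)^2*(q - 5)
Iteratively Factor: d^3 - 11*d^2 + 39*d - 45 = (d - 3)*(d^2 - 8*d + 15) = (d - 3)^2*(d - 5)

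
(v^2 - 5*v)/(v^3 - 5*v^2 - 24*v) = (5 - v)/(-v^2 + 5*v + 24)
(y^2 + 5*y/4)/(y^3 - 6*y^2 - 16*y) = (y + 5/4)/(y^2 - 6*y - 16)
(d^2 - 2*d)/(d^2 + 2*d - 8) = d/(d + 4)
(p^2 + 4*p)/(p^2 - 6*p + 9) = p*(p + 4)/(p^2 - 6*p + 9)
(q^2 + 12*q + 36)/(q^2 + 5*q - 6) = (q + 6)/(q - 1)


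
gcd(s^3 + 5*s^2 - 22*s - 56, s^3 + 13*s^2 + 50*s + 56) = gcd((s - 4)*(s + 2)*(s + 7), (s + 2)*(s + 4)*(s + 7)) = s^2 + 9*s + 14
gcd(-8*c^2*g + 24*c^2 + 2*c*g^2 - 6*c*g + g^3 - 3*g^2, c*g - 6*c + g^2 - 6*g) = 1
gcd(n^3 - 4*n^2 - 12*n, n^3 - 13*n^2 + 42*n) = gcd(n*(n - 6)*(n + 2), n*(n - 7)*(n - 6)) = n^2 - 6*n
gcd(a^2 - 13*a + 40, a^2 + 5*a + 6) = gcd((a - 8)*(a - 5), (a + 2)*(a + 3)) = 1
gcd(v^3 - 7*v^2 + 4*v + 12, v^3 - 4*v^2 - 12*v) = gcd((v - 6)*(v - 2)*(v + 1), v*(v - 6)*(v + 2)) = v - 6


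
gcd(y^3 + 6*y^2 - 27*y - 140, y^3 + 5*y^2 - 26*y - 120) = y^2 - y - 20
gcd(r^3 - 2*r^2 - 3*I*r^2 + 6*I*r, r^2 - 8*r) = r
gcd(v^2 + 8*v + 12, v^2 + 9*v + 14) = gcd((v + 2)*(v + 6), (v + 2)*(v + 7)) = v + 2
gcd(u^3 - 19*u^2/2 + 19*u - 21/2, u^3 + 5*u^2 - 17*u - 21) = 1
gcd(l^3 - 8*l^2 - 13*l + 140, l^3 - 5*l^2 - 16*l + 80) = l^2 - l - 20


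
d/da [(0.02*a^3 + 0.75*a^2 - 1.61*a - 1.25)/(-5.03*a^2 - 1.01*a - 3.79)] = (-0.1006*a^4 - 0.0404*a^3 - 9.0832*a^2 - 18.26*a + 4.8394)/(25.3009*a^4 + 10.1606*a^3 + 39.1475*a^2 + 7.6558*a + 14.3641)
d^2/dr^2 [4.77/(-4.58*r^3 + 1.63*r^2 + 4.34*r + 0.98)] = ((131.0796*r - 15.5502)*(-4.58*r^3 + 1.63*r^2 + 4.34*r + 0.98) + 4.77*(-27.48*r^2 + 6.52*r + 8.68)*(-13.74*r^2 + 3.26*r + 4.34))/(-4.58*r^3 + 1.63*r^2 + 4.34*r + 0.98)^3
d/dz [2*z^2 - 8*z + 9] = 4*z - 8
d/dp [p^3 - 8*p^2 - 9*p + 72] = 3*p^2 - 16*p - 9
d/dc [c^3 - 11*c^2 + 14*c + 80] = 3*c^2 - 22*c + 14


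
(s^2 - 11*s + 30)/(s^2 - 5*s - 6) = (s - 5)/(s + 1)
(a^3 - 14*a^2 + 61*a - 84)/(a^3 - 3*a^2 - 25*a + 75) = (a^2 - 11*a + 28)/(a^2 - 25)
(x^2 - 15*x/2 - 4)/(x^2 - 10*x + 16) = (x + 1/2)/(x - 2)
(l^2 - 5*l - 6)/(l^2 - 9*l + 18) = (l + 1)/(l - 3)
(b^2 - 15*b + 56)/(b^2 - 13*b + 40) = (b - 7)/(b - 5)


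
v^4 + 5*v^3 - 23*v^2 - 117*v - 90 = (v - 5)*(v + 1)*(v + 3)*(v + 6)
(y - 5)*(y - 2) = y^2 - 7*y + 10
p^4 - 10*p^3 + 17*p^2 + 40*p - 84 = (p - 7)*(p - 3)*(p - 2)*(p + 2)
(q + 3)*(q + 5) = q^2 + 8*q + 15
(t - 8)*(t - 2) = t^2 - 10*t + 16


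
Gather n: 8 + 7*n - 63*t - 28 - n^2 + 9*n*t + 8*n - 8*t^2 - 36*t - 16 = -n^2 + n*(9*t + 15) - 8*t^2 - 99*t - 36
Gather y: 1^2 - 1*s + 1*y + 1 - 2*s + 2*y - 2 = -3*s + 3*y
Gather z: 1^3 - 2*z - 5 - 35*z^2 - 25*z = -35*z^2 - 27*z - 4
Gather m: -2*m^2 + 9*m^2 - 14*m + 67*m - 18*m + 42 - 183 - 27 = 7*m^2 + 35*m - 168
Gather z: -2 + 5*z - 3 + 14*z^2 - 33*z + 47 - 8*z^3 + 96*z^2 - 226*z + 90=-8*z^3 + 110*z^2 - 254*z + 132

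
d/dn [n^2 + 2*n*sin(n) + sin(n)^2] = 2*n*cos(n) + 2*n + 2*sin(n) + sin(2*n)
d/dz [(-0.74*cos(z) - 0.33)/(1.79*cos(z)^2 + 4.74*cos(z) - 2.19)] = (1.3246*sin(z)^2 - 1.1814*cos(z) - 4.5094)*sin(z)/(1.79*cos(z)^2 + 4.74*cos(z) - 2.19)^2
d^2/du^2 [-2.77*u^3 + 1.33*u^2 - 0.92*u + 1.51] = 2.66 - 16.62*u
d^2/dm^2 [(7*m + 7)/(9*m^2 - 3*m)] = 14*(9*m^3 + 27*m^2 - 9*m + 1)/(3*m^3*(27*m^3 - 27*m^2 + 9*m - 1))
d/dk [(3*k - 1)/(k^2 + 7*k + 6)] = (-3*k^2 + 2*k + 25)/(k^4 + 14*k^3 + 61*k^2 + 84*k + 36)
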